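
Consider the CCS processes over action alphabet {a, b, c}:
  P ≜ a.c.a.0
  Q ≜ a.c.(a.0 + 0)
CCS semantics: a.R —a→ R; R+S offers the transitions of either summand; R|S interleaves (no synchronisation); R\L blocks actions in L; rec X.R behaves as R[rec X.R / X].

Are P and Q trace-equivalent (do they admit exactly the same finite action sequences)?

P's transition system — 4 states:
  s0 = a.c.a.0 :: =a=> s1
  s1 = c.a.0 :: =c=> s2
  s2 = a.0 :: =a=> s3
  s3 = 0 :: ·
Q's transition system — 4 states:
  t0 = a.c.(a.0 + 0) :: =a=> t1
  t1 = c.(a.0 + 0) :: =c=> t2
  t2 = a.0 + 0 :: =a=> t3
  t3 = 0 :: ·
Bisimilarity quotient blocks:
  B0 = {s0, t0}
  B1 = {s1, t1}
  B2 = {s2, t2}
  B3 = {s3, t3}
s0 ∈ B0, t0 ∈ B0 → same block
Bisimilar ⇒ trace-equivalent.

trace-equivalent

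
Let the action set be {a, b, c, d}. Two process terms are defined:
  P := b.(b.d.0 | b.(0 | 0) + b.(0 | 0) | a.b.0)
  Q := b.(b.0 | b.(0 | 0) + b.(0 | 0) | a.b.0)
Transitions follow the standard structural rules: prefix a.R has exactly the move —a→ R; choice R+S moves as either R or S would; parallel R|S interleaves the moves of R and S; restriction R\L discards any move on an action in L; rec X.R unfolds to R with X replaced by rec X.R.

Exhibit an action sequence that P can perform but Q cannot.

Reachable graph of P (12 states):
  s0 = b.(b.d.0 | b.(0 | 0) + b.(0 | 0) | a.b.0) ⊢ -b-> s1
  s1 = b.d.0 | b.(0 | 0) + b.(0 | 0) | a.b.0 ⊢ -a-> s2, -b-> s3, -b-> s4, -b-> s5
  s2 = b.(0 | 0) | b.0 ⊢ -b-> s6, -b-> s7
  s3 = 0 | 0 | a.b.0 ⊢ -a-> s6
  s4 = b.d.0 | (0 | 0) ⊢ -b-> s8
  s5 = d.0 | b.(0 | 0) ⊢ -b-> s8, -d-> s9
  s6 = 0 | 0 | b.0 ⊢ -b-> s10
  s7 = b.(0 | 0) | 0 ⊢ -b-> s10
  s8 = d.0 | (0 | 0) ⊢ -d-> s11
  s9 = 0 | b.(0 | 0) ⊢ -b-> s11
  s10 = 0 | 0 | 0 ⊢ stopped
  s11 = 0 | (0 | 0) ⊢ stopped
Reachable graph of Q (10 states):
  t0 = b.(b.0 | b.(0 | 0) + b.(0 | 0) | a.b.0) ⊢ -b-> t1
  t1 = b.0 | b.(0 | 0) + b.(0 | 0) | a.b.0 ⊢ -a-> t2, -b-> t3, -b-> t4, -b-> t5
  t2 = b.(0 | 0) | b.0 ⊢ -b-> t6, -b-> t7
  t3 = 0 | 0 | a.b.0 ⊢ -a-> t6
  t4 = 0 | b.(0 | 0) ⊢ -b-> t8
  t5 = b.0 | (0 | 0) ⊢ -b-> t8
  t6 = 0 | 0 | b.0 ⊢ -b-> t9
  t7 = b.(0 | 0) | 0 ⊢ -b-> t9
  t8 = 0 | (0 | 0) ⊢ stopped
  t9 = 0 | 0 | 0 ⊢ stopped
Run σ = ⟨bbd⟩ on P: start {s0}
  after b @ step 1: {s1}
  after b @ step 2: {s3, s4, s5}
  after d @ step 3: {s9}
  P completes σ.
Run σ = ⟨bbd⟩ on Q: start {t0}
  after b @ step 1: {t1}
  after b @ step 2: {t3, t4, t5}
  after d @ step 3: ∅ (Q stuck)

bbd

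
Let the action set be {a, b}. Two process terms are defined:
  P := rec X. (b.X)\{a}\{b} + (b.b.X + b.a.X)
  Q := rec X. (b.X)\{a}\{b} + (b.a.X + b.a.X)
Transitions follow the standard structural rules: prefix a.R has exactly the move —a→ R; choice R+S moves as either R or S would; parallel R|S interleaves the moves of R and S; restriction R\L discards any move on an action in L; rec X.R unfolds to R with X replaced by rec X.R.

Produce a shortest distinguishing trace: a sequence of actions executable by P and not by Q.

bb

Reachable graph of P (3 states):
  s0 = rec X. (b.X)\{a}\{b} + (b.b.X + b.a.X) :: —b→ s1, —b→ s2
  s1 = a.(rec X. (b.X)\{a}\{b} + (b.b.X + b.a.X)) :: —a→ s0
  s2 = b.(rec X. (b.X)\{a}\{b} + (b.b.X + b.a.X)) :: —b→ s0
Reachable graph of Q (2 states):
  t0 = rec X. (b.X)\{a}\{b} + (b.a.X + b.a.X) :: —b→ t1
  t1 = a.(rec X. (b.X)\{a}\{b} + (b.a.X + b.a.X)) :: —a→ t0
Run σ = ⟨bb⟩ on P: start {s0}
  after b @ step 1: {s1, s2}
  after b @ step 2: {s0}
  ✓ P
Run σ = ⟨bb⟩ on Q: start {t0}
  after b @ step 1: {t1}
  after b @ step 2: ∅  — Q cannot continue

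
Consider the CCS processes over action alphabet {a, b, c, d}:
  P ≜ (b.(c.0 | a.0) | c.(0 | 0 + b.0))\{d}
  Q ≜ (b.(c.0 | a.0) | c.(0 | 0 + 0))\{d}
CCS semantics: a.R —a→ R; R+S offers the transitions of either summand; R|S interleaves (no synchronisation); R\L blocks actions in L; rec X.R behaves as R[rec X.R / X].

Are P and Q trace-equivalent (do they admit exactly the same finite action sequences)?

LTS(P): 15 reachable states
  u0 = (b.(c.0 | a.0) | c.(0 | 0 + b.0))\{d} has moves -b-> u1, -c-> u2
  u1 = (c.0 | a.0 | c.(0 | 0 + b.0))\{d} has moves -a-> u3, -c-> u4, -c-> u5
  u2 = (b.(c.0 | a.0) | (0 | 0 + b.0))\{d} has moves -b-> u5, -b-> u6
  u3 = (c.0 | 0 | c.(0 | 0 + b.0))\{d} has moves -c-> u7, -c-> u8
  u4 = (0 | a.0 | c.(0 | 0 + b.0))\{d} has moves -a-> u7, -c-> u9
  u5 = (c.0 | a.0 | (0 | 0 + b.0))\{d} has moves -a-> u8, -b-> u10, -c-> u9
  u6 = (b.(c.0 | a.0) | 0)\{d} has moves -b-> u10
  u7 = (0 | 0 | c.(0 | 0 + b.0))\{d} has moves -c-> u11
  u8 = (c.0 | 0 | (0 | 0 + b.0))\{d} has moves -b-> u12, -c-> u11
  u9 = (0 | a.0 | (0 | 0 + b.0))\{d} has moves -a-> u11, -b-> u13
  u10 = (c.0 | a.0 | 0)\{d} has moves -a-> u12, -c-> u13
  u11 = (0 | 0 | (0 | 0 + b.0))\{d} has moves -b-> u14
  u12 = (c.0 | 0 | 0)\{d} has moves -c-> u14
  u13 = (0 | a.0 | 0)\{d} has moves -a-> u14
  u14 = (0 | 0 | 0)\{d} has moves ·
LTS(Q): 10 reachable states
  v0 = (b.(c.0 | a.0) | c.(0 | 0 + 0))\{d} has moves -b-> v1, -c-> v2
  v1 = (c.0 | a.0 | c.(0 | 0 + 0))\{d} has moves -a-> v3, -c-> v4, -c-> v5
  v2 = (b.(c.0 | a.0) | (0 | 0 + 0))\{d} has moves -b-> v5
  v3 = (c.0 | 0 | c.(0 | 0 + 0))\{d} has moves -c-> v6, -c-> v7
  v4 = (0 | a.0 | c.(0 | 0 + 0))\{d} has moves -a-> v6, -c-> v8
  v5 = (c.0 | a.0 | (0 | 0 + 0))\{d} has moves -a-> v7, -c-> v8
  v6 = (0 | 0 | c.(0 | 0 + 0))\{d} has moves -c-> v9
  v7 = (c.0 | 0 | (0 | 0 + 0))\{d} has moves -c-> v9
  v8 = (0 | a.0 | (0 | 0 + 0))\{d} has moves -a-> v9
  v9 = (0 | 0 | (0 | 0 + 0))\{d} has moves ·
Executing bcb from P (initial set {u0}):
  after b @ step 1: {u1}
  after c @ step 2: {u4, u5}
  after b @ step 3: {u10}
  — P admits the full trace.
Executing bcb from Q (initial set {v0}):
  after b @ step 1: {v1}
  after c @ step 2: {v4, v5}
  after b @ step 3: ∅ (Q stuck)

NO — witness ⟨bcb⟩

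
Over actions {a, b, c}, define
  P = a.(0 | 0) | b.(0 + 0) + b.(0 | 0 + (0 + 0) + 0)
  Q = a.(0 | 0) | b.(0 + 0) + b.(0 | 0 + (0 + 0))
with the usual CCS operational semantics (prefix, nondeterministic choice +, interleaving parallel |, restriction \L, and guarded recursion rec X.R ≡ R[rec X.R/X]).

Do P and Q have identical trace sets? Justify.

trace-equivalent

Reachable graph of P (5 states):
  u0 = a.(0 | 0) | b.(0 + 0) + b.(0 | 0 + (0 + 0) + 0) :: =a=> u1, =b=> u2, =b=> u3
  u1 = 0 | 0 | b.(0 + 0) :: =b=> u4
  u2 = 0 | 0 + (0 + 0) + 0 :: (no moves)
  u3 = a.(0 | 0) | (0 + 0) :: =a=> u4
  u4 = 0 | 0 | (0 + 0) :: (no moves)
Reachable graph of Q (5 states):
  v0 = a.(0 | 0) | b.(0 + 0) + b.(0 | 0 + (0 + 0)) :: =a=> v1, =b=> v2, =b=> v3
  v1 = 0 | 0 | b.(0 + 0) :: =b=> v4
  v2 = 0 | 0 + (0 + 0) :: (no moves)
  v3 = a.(0 | 0) | (0 + 0) :: =a=> v4
  v4 = 0 | 0 | (0 + 0) :: (no moves)
Bisimilarity quotient blocks:
  B0 = {u0, v0}
  B1 = {u3, v3}
  B2 = {u2, u4, v2, v4}
  B3 = {u1, v1}
u0 ∈ B0, v0 ∈ B0 → same block
Bisimilar ⇒ trace-equivalent.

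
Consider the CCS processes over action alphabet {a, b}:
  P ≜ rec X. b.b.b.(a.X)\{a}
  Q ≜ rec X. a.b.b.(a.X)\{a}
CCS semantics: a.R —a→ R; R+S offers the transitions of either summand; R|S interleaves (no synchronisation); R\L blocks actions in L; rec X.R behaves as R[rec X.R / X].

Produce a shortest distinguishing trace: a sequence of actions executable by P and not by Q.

Reachable graph of P (4 states):
  p0 = rec X. b.b.b.(a.X)\{a} → —b→ p1
  p1 = b.b.(a.(rec X. b.b.b.(a.X)\{a}))\{a} → —b→ p2
  p2 = b.(a.(rec X. b.b.b.(a.X)\{a}))\{a} → —b→ p3
  p3 = (a.(rec X. b.b.b.(a.X)\{a}))\{a} → deadlocked
Reachable graph of Q (4 states):
  q0 = rec X. a.b.b.(a.X)\{a} → —a→ q1
  q1 = b.b.(a.(rec X. a.b.b.(a.X)\{a}))\{a} → —b→ q2
  q2 = b.(a.(rec X. a.b.b.(a.X)\{a}))\{a} → —b→ q3
  q3 = (a.(rec X. a.b.b.(a.X)\{a}))\{a} → deadlocked
Executing b from P (initial set {p0}):
  step 1 (b): {p1}
  ✓ P
Executing b from Q (initial set {q0}):
  step 1 (b): ∅  — Q cannot continue

b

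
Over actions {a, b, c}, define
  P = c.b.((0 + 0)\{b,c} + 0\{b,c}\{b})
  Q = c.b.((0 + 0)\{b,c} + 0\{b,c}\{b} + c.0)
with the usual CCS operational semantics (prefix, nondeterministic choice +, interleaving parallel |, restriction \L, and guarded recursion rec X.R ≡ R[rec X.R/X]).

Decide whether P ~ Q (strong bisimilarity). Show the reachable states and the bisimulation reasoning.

LTS(P): 3 reachable states
  p0 = c.b.((0 + 0)\{b,c} + 0\{b,c}\{b}) ⊢ --c--▸ p1
  p1 = b.((0 + 0)\{b,c} + 0\{b,c}\{b}) ⊢ --b--▸ p2
  p2 = (0 + 0)\{b,c} + 0\{b,c}\{b} ⊢ ·
LTS(Q): 4 reachable states
  q0 = c.b.((0 + 0)\{b,c} + 0\{b,c}\{b} + c.0) ⊢ --c--▸ q1
  q1 = b.((0 + 0)\{b,c} + 0\{b,c}\{b} + c.0) ⊢ --b--▸ q2
  q2 = (0 + 0)\{b,c} + 0\{b,c}\{b} + c.0 ⊢ --c--▸ q3
  q3 = 0 ⊢ ·
Bisimilarity quotient blocks:
  B0 = {p0}
  B1 = {p1}
  B2 = {p2, q3}
  B3 = {q0}
  B4 = {q1}
  B5 = {q2}
p0 ∈ B0, q0 ∈ B3 → different blocks

P ≁ Q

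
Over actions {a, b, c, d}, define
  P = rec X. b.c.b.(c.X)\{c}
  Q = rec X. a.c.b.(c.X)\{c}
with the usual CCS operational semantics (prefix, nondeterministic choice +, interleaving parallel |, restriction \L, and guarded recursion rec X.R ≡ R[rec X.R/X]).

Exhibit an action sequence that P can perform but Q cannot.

b

LTS(P): 4 reachable states
  m0 = rec X. b.c.b.(c.X)\{c} ⊢ —b→ m1
  m1 = c.b.(c.(rec X. b.c.b.(c.X)\{c}))\{c} ⊢ —c→ m2
  m2 = b.(c.(rec X. b.c.b.(c.X)\{c}))\{c} ⊢ —b→ m3
  m3 = (c.(rec X. b.c.b.(c.X)\{c}))\{c} ⊢ ·
LTS(Q): 4 reachable states
  n0 = rec X. a.c.b.(c.X)\{c} ⊢ —a→ n1
  n1 = c.b.(c.(rec X. a.c.b.(c.X)\{c}))\{c} ⊢ —c→ n2
  n2 = b.(c.(rec X. a.c.b.(c.X)\{c}))\{c} ⊢ —b→ n3
  n3 = (c.(rec X. a.c.b.(c.X)\{c}))\{c} ⊢ ·
Trace ⟨b⟩ through P, begin at {m0}:
  after b @ step 1: {m1}
  P completes σ.
Trace ⟨b⟩ through Q, begin at {n0}:
  after b @ step 1: ∅  — Q cannot continue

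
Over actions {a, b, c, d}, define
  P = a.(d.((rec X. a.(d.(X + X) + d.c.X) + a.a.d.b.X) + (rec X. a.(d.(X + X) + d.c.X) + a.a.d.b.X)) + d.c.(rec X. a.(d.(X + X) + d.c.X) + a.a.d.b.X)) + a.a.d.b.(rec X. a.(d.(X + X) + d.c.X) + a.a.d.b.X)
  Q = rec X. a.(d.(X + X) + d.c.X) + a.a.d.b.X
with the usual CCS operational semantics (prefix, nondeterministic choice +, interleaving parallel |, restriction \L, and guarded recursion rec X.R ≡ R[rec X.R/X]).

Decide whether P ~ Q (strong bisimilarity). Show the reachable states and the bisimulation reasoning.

YES

P's transition system — 8 states:
  m0 = a.(d.((rec X. a.(d.(X + X) + d.c.X) + a.a.d.b.X) + (rec X. a.(d.(X + X) + d.c.X) + a.a.d.b.X)) + d.c.(rec X. a.(d.(X + X) + d.c.X) + a.a.d.b.X)) + a.a.d.b.(rec X. a.(d.(X + X) + d.c.X) + a.a.d.b.X) has moves ··a··> m1, ··a··> m2
  m1 = a.d.b.(rec X. a.(d.(X + X) + d.c.X) + a.a.d.b.X) has moves ··a··> m3
  m2 = d.((rec X. a.(d.(X + X) + d.c.X) + a.a.d.b.X) + (rec X. a.(d.(X + X) + d.c.X) + a.a.d.b.X)) + d.c.(rec X. a.(d.(X + X) + d.c.X) + a.a.d.b.X) has moves ··d··> m4, ··d··> m5
  m3 = d.b.(rec X. a.(d.(X + X) + d.c.X) + a.a.d.b.X) has moves ··d··> m6
  m4 = (rec X. a.(d.(X + X) + d.c.X) + a.a.d.b.X) + (rec X. a.(d.(X + X) + d.c.X) + a.a.d.b.X) has moves ··a··> m1, ··a··> m2
  m5 = c.(rec X. a.(d.(X + X) + d.c.X) + a.a.d.b.X) has moves ··c··> m7
  m6 = b.(rec X. a.(d.(X + X) + d.c.X) + a.a.d.b.X) has moves ··b··> m7
  m7 = rec X. a.(d.(X + X) + d.c.X) + a.a.d.b.X has moves ··a··> m1, ··a··> m2
Q's transition system — 7 states:
  n0 = rec X. a.(d.(X + X) + d.c.X) + a.a.d.b.X has moves ··a··> n1, ··a··> n2
  n1 = a.d.b.(rec X. a.(d.(X + X) + d.c.X) + a.a.d.b.X) has moves ··a··> n3
  n2 = d.((rec X. a.(d.(X + X) + d.c.X) + a.a.d.b.X) + (rec X. a.(d.(X + X) + d.c.X) + a.a.d.b.X)) + d.c.(rec X. a.(d.(X + X) + d.c.X) + a.a.d.b.X) has moves ··d··> n4, ··d··> n5
  n3 = d.b.(rec X. a.(d.(X + X) + d.c.X) + a.a.d.b.X) has moves ··d··> n6
  n4 = (rec X. a.(d.(X + X) + d.c.X) + a.a.d.b.X) + (rec X. a.(d.(X + X) + d.c.X) + a.a.d.b.X) has moves ··a··> n1, ··a··> n2
  n5 = c.(rec X. a.(d.(X + X) + d.c.X) + a.a.d.b.X) has moves ··c··> n0
  n6 = b.(rec X. a.(d.(X + X) + d.c.X) + a.a.d.b.X) has moves ··b··> n0
Partition-refinement fixed point:
  B0 = {m0, m4, m7, n0, n4}
  B1 = {m1, n1}
  B2 = {m3, n3}
  B3 = {m6, n6}
  B4 = {m2, n2}
  B5 = {m5, n5}
m0 ∈ B0, n0 ∈ B0 → same block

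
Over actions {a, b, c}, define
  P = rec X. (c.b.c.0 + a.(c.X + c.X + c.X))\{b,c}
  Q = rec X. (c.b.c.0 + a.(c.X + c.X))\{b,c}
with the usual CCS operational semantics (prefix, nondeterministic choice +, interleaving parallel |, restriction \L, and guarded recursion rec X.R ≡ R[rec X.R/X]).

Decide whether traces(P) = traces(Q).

trace-equivalent

P's transition system — 2 states:
  u0 = rec X. (c.b.c.0 + a.(c.X + c.X + c.X))\{b,c} → —a→ u1
  u1 = (c.(rec X. (c.b.c.0 + a.(c.X + c.X + c.X))\{b,c}) + c.(rec X. (c.b.c.0 + a.(c.X + c.X + c.X))\{b,c}) + c.(rec X. (c.b.c.0 + a.(c.X + c.X + c.X))\{b,c}))\{b,c} → ·
Q's transition system — 2 states:
  v0 = rec X. (c.b.c.0 + a.(c.X + c.X))\{b,c} → —a→ v1
  v1 = (c.(rec X. (c.b.c.0 + a.(c.X + c.X))\{b,c}) + c.(rec X. (c.b.c.0 + a.(c.X + c.X))\{b,c}))\{b,c} → ·
Coarsest stable partition (strong bisimilarity classes):
  B0 = {u0, v0}
  B1 = {u1, v1}
u0 ∈ B0, v0 ∈ B0 → same block
Bisimilar ⇒ trace-equivalent.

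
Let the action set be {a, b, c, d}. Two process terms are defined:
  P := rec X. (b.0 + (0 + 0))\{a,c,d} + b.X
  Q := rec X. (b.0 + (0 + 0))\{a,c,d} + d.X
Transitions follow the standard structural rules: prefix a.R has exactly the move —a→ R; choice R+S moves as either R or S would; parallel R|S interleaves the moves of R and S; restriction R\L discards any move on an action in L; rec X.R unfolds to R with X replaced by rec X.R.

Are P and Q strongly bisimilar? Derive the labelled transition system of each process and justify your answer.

Reachable graph of P (2 states):
  p0 = rec X. (b.0 + (0 + 0))\{a,c,d} + b.X → -b-> p0, -b-> p1
  p1 = 0\{a,c,d} → deadlocked
Reachable graph of Q (2 states):
  q0 = rec X. (b.0 + (0 + 0))\{a,c,d} + d.X → -b-> q1, -d-> q0
  q1 = 0\{a,c,d} → deadlocked
Bisimilarity quotient blocks:
  B0 = {p0}
  B1 = {p1, q1}
  B2 = {q0}
p0 ∈ B0, q0 ∈ B2 → different blocks

NO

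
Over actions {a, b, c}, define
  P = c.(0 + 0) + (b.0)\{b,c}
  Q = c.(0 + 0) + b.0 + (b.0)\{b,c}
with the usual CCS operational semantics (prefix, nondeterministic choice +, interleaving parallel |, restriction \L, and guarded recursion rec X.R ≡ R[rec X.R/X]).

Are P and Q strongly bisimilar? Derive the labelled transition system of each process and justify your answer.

NO

LTS(P): 2 reachable states
  m0 = c.(0 + 0) + (b.0)\{b,c} | -c-> m1
  m1 = 0 + 0 | stopped
LTS(Q): 3 reachable states
  n0 = c.(0 + 0) + b.0 + (b.0)\{b,c} | -b-> n1, -c-> n2
  n1 = 0 | stopped
  n2 = 0 + 0 | stopped
Partition-refinement fixed point:
  B0 = {m0}
  B1 = {m1, n1, n2}
  B2 = {n0}
m0 ∈ B0, n0 ∈ B2 → different blocks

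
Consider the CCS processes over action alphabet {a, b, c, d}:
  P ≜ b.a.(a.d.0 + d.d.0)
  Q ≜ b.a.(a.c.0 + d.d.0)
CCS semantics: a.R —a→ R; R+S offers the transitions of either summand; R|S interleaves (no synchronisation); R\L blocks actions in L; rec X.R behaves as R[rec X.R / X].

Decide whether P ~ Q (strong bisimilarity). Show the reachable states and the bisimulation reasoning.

Reachable graph of P (5 states):
  m0 = b.a.(a.d.0 + d.d.0) has moves ··b··> m1
  m1 = a.(a.d.0 + d.d.0) has moves ··a··> m2
  m2 = a.d.0 + d.d.0 has moves ··a··> m3, ··d··> m3
  m3 = d.0 has moves ··d··> m4
  m4 = 0 has moves stopped
Reachable graph of Q (6 states):
  n0 = b.a.(a.c.0 + d.d.0) has moves ··b··> n1
  n1 = a.(a.c.0 + d.d.0) has moves ··a··> n2
  n2 = a.c.0 + d.d.0 has moves ··a··> n3, ··d··> n4
  n3 = c.0 has moves ··c··> n5
  n4 = d.0 has moves ··d··> n5
  n5 = 0 has moves stopped
Bisimilarity quotient blocks:
  B0 = {m0}
  B1 = {m1}
  B2 = {m2}
  B3 = {m3, n4}
  B4 = {m4, n5}
  B5 = {n0}
  B6 = {n1}
  B7 = {n2}
  B8 = {n3}
m0 ∈ B0, n0 ∈ B5 → different blocks

not bisimilar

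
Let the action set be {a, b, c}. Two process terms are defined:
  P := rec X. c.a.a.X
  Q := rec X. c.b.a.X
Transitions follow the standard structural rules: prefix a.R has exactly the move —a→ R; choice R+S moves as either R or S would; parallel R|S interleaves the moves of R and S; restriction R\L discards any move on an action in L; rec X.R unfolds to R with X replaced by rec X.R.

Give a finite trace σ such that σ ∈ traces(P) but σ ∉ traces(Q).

Reachable graph of P (3 states):
  s0 = rec X. c.a.a.X | ··c··> s1
  s1 = a.a.(rec X. c.a.a.X) | ··a··> s2
  s2 = a.(rec X. c.a.a.X) | ··a··> s0
Reachable graph of Q (3 states):
  t0 = rec X. c.b.a.X | ··c··> t1
  t1 = b.a.(rec X. c.b.a.X) | ··b··> t2
  t2 = a.(rec X. c.b.a.X) | ··a··> t0
Trace ⟨ca⟩ through P, begin at {s0}:
  step 1 (c): {s1}
  step 2 (a): {s2}
  ✓ P
Trace ⟨ca⟩ through Q, begin at {t0}:
  step 1 (c): {t1}
  step 2 (a): no successor for Q

ca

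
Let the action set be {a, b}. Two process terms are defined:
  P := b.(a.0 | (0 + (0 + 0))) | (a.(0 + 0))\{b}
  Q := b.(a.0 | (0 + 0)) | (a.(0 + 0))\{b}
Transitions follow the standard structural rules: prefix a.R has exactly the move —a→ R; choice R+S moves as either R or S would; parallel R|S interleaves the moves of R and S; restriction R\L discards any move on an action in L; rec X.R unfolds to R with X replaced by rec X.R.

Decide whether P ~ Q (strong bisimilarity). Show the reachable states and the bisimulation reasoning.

YES

P's transition system — 6 states:
  m0 = b.(a.0 | (0 + (0 + 0))) | (a.(0 + 0))\{b} has moves —a→ m1, —b→ m2
  m1 = b.(a.0 | (0 + (0 + 0))) | (0 + 0)\{b} has moves —b→ m3
  m2 = a.0 | (0 + (0 + 0)) | (a.(0 + 0))\{b} has moves —a→ m3, —a→ m4
  m3 = a.0 | (0 + (0 + 0)) | (0 + 0)\{b} has moves —a→ m5
  m4 = 0 | (0 + (0 + 0)) | (a.(0 + 0))\{b} has moves —a→ m5
  m5 = 0 | (0 + (0 + 0)) | (0 + 0)\{b} has moves ·
Q's transition system — 6 states:
  n0 = b.(a.0 | (0 + 0)) | (a.(0 + 0))\{b} has moves —a→ n1, —b→ n2
  n1 = b.(a.0 | (0 + 0)) | (0 + 0)\{b} has moves —b→ n3
  n2 = a.0 | (0 + 0) | (a.(0 + 0))\{b} has moves —a→ n3, —a→ n4
  n3 = a.0 | (0 + 0) | (0 + 0)\{b} has moves —a→ n5
  n4 = 0 | (0 + 0) | (a.(0 + 0))\{b} has moves —a→ n5
  n5 = 0 | (0 + 0) | (0 + 0)\{b} has moves ·
Partition-refinement fixed point:
  B0 = {m0, n0}
  B1 = {m2, n2}
  B2 = {m3, m4, n3, n4}
  B3 = {m5, n5}
  B4 = {m1, n1}
m0 ∈ B0, n0 ∈ B0 → same block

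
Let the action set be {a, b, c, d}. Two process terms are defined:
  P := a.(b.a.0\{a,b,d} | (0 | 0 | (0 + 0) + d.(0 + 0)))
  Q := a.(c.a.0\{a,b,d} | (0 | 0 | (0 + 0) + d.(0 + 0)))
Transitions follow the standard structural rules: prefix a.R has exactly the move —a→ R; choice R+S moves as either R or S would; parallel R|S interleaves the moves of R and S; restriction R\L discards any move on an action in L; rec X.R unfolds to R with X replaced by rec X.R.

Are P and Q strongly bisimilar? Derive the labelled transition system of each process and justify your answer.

P's transition system — 7 states:
  u0 = a.(b.a.0\{a,b,d} | (0 | 0 | (0 + 0) + d.(0 + 0))) has moves ··a··> u1
  u1 = b.a.0\{a,b,d} | (0 | 0 | (0 + 0) + d.(0 + 0)) has moves ··b··> u2, ··d··> u3
  u2 = a.0\{a,b,d} | (0 | 0 | (0 + 0) + d.(0 + 0)) has moves ··a··> u4, ··d··> u5
  u3 = b.a.0\{a,b,d} | (0 + 0) has moves ··b··> u5
  u4 = 0\{a,b,d} | (0 | 0 | (0 + 0) + d.(0 + 0)) has moves ··d··> u6
  u5 = a.0\{a,b,d} | (0 + 0) has moves ··a··> u6
  u6 = 0\{a,b,d} | (0 + 0) has moves stopped
Q's transition system — 7 states:
  v0 = a.(c.a.0\{a,b,d} | (0 | 0 | (0 + 0) + d.(0 + 0))) has moves ··a··> v1
  v1 = c.a.0\{a,b,d} | (0 | 0 | (0 + 0) + d.(0 + 0)) has moves ··c··> v2, ··d··> v3
  v2 = a.0\{a,b,d} | (0 | 0 | (0 + 0) + d.(0 + 0)) has moves ··a··> v4, ··d··> v5
  v3 = c.a.0\{a,b,d} | (0 + 0) has moves ··c··> v5
  v4 = 0\{a,b,d} | (0 | 0 | (0 + 0) + d.(0 + 0)) has moves ··d··> v6
  v5 = a.0\{a,b,d} | (0 + 0) has moves ··a··> v6
  v6 = 0\{a,b,d} | (0 + 0) has moves stopped
Partition-refinement fixed point:
  B0 = {u0}
  B1 = {u1}
  B2 = {u2, v2}
  B3 = {u4, v4}
  B4 = {u6, v6}
  B5 = {u5, v5}
  B6 = {u3}
  B7 = {v0}
  B8 = {v1}
  B9 = {v3}
u0 ∈ B0, v0 ∈ B7 → different blocks

NO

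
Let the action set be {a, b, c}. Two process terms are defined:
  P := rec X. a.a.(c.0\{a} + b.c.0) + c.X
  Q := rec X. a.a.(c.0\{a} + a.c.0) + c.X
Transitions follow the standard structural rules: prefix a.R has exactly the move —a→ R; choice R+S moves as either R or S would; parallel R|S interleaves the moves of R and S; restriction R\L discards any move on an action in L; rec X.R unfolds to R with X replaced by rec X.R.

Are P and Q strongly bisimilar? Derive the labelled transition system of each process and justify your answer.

P ≁ Q

LTS(P): 6 reachable states
  u0 = rec X. a.a.(c.0\{a} + b.c.0) + c.X | =a=> u1, =c=> u0
  u1 = a.(c.0\{a} + b.c.0) | =a=> u2
  u2 = c.0\{a} + b.c.0 | =b=> u3, =c=> u4
  u3 = c.0 | =c=> u5
  u4 = 0\{a} | stopped
  u5 = 0 | stopped
LTS(Q): 6 reachable states
  v0 = rec X. a.a.(c.0\{a} + a.c.0) + c.X | =a=> v1, =c=> v0
  v1 = a.(c.0\{a} + a.c.0) | =a=> v2
  v2 = c.0\{a} + a.c.0 | =a=> v3, =c=> v4
  v3 = c.0 | =c=> v5
  v4 = 0\{a} | stopped
  v5 = 0 | stopped
Partition-refinement fixed point:
  B0 = {u0}
  B1 = {u1}
  B2 = {u2}
  B3 = {u4, u5, v4, v5}
  B4 = {u3, v3}
  B5 = {v0}
  B6 = {v1}
  B7 = {v2}
u0 ∈ B0, v0 ∈ B5 → different blocks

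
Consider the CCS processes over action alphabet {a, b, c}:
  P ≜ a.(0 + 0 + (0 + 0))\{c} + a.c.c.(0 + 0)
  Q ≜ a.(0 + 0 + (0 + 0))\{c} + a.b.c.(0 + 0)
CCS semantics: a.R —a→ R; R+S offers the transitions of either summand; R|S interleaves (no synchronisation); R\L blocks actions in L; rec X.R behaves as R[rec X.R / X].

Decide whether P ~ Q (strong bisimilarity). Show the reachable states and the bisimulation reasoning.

LTS(P): 5 reachable states
  m0 = a.(0 + 0 + (0 + 0))\{c} + a.c.c.(0 + 0) ⊢ =a=> m1, =a=> m2
  m1 = (0 + 0 + (0 + 0))\{c} ⊢ deadlocked
  m2 = c.c.(0 + 0) ⊢ =c=> m3
  m3 = c.(0 + 0) ⊢ =c=> m4
  m4 = 0 + 0 ⊢ deadlocked
LTS(Q): 5 reachable states
  n0 = a.(0 + 0 + (0 + 0))\{c} + a.b.c.(0 + 0) ⊢ =a=> n1, =a=> n2
  n1 = (0 + 0 + (0 + 0))\{c} ⊢ deadlocked
  n2 = b.c.(0 + 0) ⊢ =b=> n3
  n3 = c.(0 + 0) ⊢ =c=> n4
  n4 = 0 + 0 ⊢ deadlocked
Partition-refinement fixed point:
  B0 = {m0}
  B1 = {m1, m4, n1, n4}
  B2 = {m2}
  B3 = {m3, n3}
  B4 = {n0}
  B5 = {n2}
m0 ∈ B0, n0 ∈ B4 → different blocks

not bisimilar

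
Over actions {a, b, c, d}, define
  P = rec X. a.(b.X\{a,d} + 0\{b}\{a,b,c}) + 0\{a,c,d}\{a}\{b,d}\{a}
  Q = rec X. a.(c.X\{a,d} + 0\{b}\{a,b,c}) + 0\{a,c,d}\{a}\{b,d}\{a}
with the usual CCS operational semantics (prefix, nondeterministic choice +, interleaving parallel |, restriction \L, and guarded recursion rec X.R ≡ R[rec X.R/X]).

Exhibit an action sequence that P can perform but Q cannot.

ab

P's transition system — 3 states:
  s0 = rec X. a.(b.X\{a,d} + 0\{b}\{a,b,c}) + 0\{a,c,d}\{a}\{b,d}\{a} | —a→ s1
  s1 = b.(rec X. a.(b.X\{a,d} + 0\{b}\{a,b,c}) + 0\{a,c,d}\{a}\{b,d}\{a})\{a,d} + 0\{b}\{a,b,c} | —b→ s2
  s2 = (rec X. a.(b.X\{a,d} + 0\{b}\{a,b,c}) + 0\{a,c,d}\{a}\{b,d}\{a})\{a,d} | ∅
Q's transition system — 3 states:
  t0 = rec X. a.(c.X\{a,d} + 0\{b}\{a,b,c}) + 0\{a,c,d}\{a}\{b,d}\{a} | —a→ t1
  t1 = c.(rec X. a.(c.X\{a,d} + 0\{b}\{a,b,c}) + 0\{a,c,d}\{a}\{b,d}\{a})\{a,d} + 0\{b}\{a,b,c} | —c→ t2
  t2 = (rec X. a.(c.X\{a,d} + 0\{b}\{a,b,c}) + 0\{a,c,d}\{a}\{b,d}\{a})\{a,d} | ∅
Trace ⟨ab⟩ through P, begin at {s0}:
  step 1 (a): {s1}
  step 2 (b): {s2}
  — P admits the full trace.
Trace ⟨ab⟩ through Q, begin at {t0}:
  step 1 (a): {t1}
  step 2 (b): ∅ (Q stuck)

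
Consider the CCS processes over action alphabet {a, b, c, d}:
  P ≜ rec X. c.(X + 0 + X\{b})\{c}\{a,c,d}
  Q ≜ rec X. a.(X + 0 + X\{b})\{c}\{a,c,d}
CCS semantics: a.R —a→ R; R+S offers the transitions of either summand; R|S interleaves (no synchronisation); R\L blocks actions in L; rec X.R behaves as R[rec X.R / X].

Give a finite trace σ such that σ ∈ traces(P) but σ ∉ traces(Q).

c

LTS(P): 2 reachable states
  s0 = rec X. c.(X + 0 + X\{b})\{c}\{a,c,d} has moves --c--▸ s1
  s1 = ((rec X. c.(X + 0 + X\{b})\{c}\{a,c,d}) + 0 + (rec X. c.(X + 0 + X\{b})\{c}\{a,c,d})\{b})\{c}\{a,c,d} has moves deadlocked
LTS(Q): 2 reachable states
  t0 = rec X. a.(X + 0 + X\{b})\{c}\{a,c,d} has moves --a--▸ t1
  t1 = ((rec X. a.(X + 0 + X\{b})\{c}\{a,c,d}) + 0 + (rec X. a.(X + 0 + X\{b})\{c}\{a,c,d})\{b})\{c}\{a,c,d} has moves deadlocked
Executing c from P (initial set {s0}):
  [1] c ⇒ {s1}
  P completes σ.
Executing c from Q (initial set {t0}):
  [1] c ⇒ ∅ (Q stuck)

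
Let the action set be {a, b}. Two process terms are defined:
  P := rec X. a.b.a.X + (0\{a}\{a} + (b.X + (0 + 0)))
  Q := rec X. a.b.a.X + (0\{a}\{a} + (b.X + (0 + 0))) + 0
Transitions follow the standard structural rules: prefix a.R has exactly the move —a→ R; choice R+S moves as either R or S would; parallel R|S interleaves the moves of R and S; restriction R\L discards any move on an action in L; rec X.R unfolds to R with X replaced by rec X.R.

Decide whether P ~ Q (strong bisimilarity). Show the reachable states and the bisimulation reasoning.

P ~ Q

P's transition system — 3 states:
  p0 = rec X. a.b.a.X + (0\{a}\{a} + (b.X + (0 + 0))) ⊢ --a--▸ p1, --b--▸ p0
  p1 = b.a.(rec X. a.b.a.X + (0\{a}\{a} + (b.X + (0 + 0)))) ⊢ --b--▸ p2
  p2 = a.(rec X. a.b.a.X + (0\{a}\{a} + (b.X + (0 + 0)))) ⊢ --a--▸ p0
Q's transition system — 3 states:
  q0 = rec X. a.b.a.X + (0\{a}\{a} + (b.X + (0 + 0))) + 0 ⊢ --a--▸ q1, --b--▸ q0
  q1 = b.a.(rec X. a.b.a.X + (0\{a}\{a} + (b.X + (0 + 0))) + 0) ⊢ --b--▸ q2
  q2 = a.(rec X. a.b.a.X + (0\{a}\{a} + (b.X + (0 + 0))) + 0) ⊢ --a--▸ q0
Coarsest stable partition (strong bisimilarity classes):
  B0 = {p0, q0}
  B1 = {p1, q1}
  B2 = {p2, q2}
p0 ∈ B0, q0 ∈ B0 → same block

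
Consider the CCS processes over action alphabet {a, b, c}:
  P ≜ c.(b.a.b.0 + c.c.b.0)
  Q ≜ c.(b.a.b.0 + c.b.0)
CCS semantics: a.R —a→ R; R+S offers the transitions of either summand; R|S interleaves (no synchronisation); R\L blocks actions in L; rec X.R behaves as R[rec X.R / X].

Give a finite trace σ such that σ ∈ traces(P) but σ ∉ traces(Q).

P's transition system — 6 states:
  m0 = c.(b.a.b.0 + c.c.b.0) | -c-> m1
  m1 = b.a.b.0 + c.c.b.0 | -b-> m2, -c-> m3
  m2 = a.b.0 | -a-> m4
  m3 = c.b.0 | -c-> m4
  m4 = b.0 | -b-> m5
  m5 = 0 | deadlocked
Q's transition system — 5 states:
  n0 = c.(b.a.b.0 + c.b.0) | -c-> n1
  n1 = b.a.b.0 + c.b.0 | -b-> n2, -c-> n3
  n2 = a.b.0 | -a-> n3
  n3 = b.0 | -b-> n4
  n4 = 0 | deadlocked
Executing ccc from P (initial set {m0}):
  step 1 (c): {m1}
  step 2 (c): {m3}
  step 3 (c): {m4}
  ✓ P
Executing ccc from Q (initial set {n0}):
  step 1 (c): {n1}
  step 2 (c): {n3}
  step 3 (c): ∅ (Q stuck)

ccc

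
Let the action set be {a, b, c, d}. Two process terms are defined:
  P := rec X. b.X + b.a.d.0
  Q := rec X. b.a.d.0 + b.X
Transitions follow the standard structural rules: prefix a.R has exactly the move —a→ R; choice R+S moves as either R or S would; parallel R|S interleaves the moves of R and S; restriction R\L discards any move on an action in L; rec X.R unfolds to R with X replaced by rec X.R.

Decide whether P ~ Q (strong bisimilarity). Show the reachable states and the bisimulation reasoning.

bisimilar

LTS(P): 4 reachable states
  p0 = rec X. b.X + b.a.d.0 has moves ··b··> p0, ··b··> p1
  p1 = a.d.0 has moves ··a··> p2
  p2 = d.0 has moves ··d··> p3
  p3 = 0 has moves deadlocked
LTS(Q): 4 reachable states
  q0 = rec X. b.a.d.0 + b.X has moves ··b··> q0, ··b··> q1
  q1 = a.d.0 has moves ··a··> q2
  q2 = d.0 has moves ··d··> q3
  q3 = 0 has moves deadlocked
Partition-refinement fixed point:
  B0 = {p0, q0}
  B1 = {p1, q1}
  B2 = {p2, q2}
  B3 = {p3, q3}
p0 ∈ B0, q0 ∈ B0 → same block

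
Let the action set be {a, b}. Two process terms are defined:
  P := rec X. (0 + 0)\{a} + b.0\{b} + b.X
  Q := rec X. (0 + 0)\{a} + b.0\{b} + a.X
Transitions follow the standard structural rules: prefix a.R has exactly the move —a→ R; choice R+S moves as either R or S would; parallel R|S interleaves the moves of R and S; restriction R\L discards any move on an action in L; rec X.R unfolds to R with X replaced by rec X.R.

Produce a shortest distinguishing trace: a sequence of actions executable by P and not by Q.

LTS(P): 2 reachable states
  s0 = rec X. (0 + 0)\{a} + b.0\{b} + b.X :: --b--▸ s0, --b--▸ s1
  s1 = 0\{b} :: ∅
LTS(Q): 2 reachable states
  t0 = rec X. (0 + 0)\{a} + b.0\{b} + a.X :: --a--▸ t0, --b--▸ t1
  t1 = 0\{b} :: ∅
Executing bb from P (initial set {s0}):
  [1] b ⇒ {s0, s1}
  [2] b ⇒ {s0, s1}
  ✓ P
Executing bb from Q (initial set {t0}):
  [1] b ⇒ {t1}
  [2] b ⇒ ∅  — Q cannot continue

bb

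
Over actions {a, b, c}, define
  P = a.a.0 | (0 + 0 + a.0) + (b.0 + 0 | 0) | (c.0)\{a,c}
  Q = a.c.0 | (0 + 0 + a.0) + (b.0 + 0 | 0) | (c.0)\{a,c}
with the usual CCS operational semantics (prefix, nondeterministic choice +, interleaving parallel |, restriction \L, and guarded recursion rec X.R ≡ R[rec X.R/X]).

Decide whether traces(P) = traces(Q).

NO — witness ⟨aaa⟩

Reachable graph of P (7 states):
  u0 = a.a.0 | (0 + 0 + a.0) + (b.0 + 0 | 0) | (c.0)\{a,c} → -a-> u1, -a-> u2, -b-> u3
  u1 = a.0 | (0 + 0 + a.0) → -a-> u4, -a-> u5
  u2 = a.a.0 | 0 → -a-> u5
  u3 = 0 | (c.0)\{a,c} → (no moves)
  u4 = 0 | (0 + 0 + a.0) → -a-> u6
  u5 = a.0 | 0 → -a-> u6
  u6 = 0 | 0 → (no moves)
Reachable graph of Q (7 states):
  v0 = a.c.0 | (0 + 0 + a.0) + (b.0 + 0 | 0) | (c.0)\{a,c} → -a-> v1, -a-> v2, -b-> v3
  v1 = a.c.0 | 0 → -a-> v4
  v2 = c.0 | (0 + 0 + a.0) → -a-> v4, -c-> v5
  v3 = 0 | (c.0)\{a,c} → (no moves)
  v4 = c.0 | 0 → -c-> v6
  v5 = 0 | (0 + 0 + a.0) → -a-> v6
  v6 = 0 | 0 → (no moves)
Trace ⟨aaa⟩ through P, begin at {u0}:
  after a @ step 1: {u1, u2}
  after a @ step 2: {u4, u5}
  after a @ step 3: {u6}
  ✓ P
Trace ⟨aaa⟩ through Q, begin at {v0}:
  after a @ step 1: {v1, v2}
  after a @ step 2: {v4}
  after a @ step 3: ∅  — Q cannot continue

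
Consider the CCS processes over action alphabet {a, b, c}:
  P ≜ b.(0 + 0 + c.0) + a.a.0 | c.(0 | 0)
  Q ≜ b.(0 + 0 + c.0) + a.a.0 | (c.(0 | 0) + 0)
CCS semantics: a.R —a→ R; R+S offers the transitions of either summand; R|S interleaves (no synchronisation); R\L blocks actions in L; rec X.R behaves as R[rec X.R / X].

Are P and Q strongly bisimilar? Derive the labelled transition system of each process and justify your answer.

Reachable graph of P (8 states):
  s0 = b.(0 + 0 + c.0) + a.a.0 | c.(0 | 0) has moves —a→ s1, —b→ s2, —c→ s3
  s1 = a.0 | c.(0 | 0) has moves —a→ s4, —c→ s5
  s2 = 0 + 0 + c.0 has moves —c→ s6
  s3 = a.a.0 | (0 | 0) has moves —a→ s5
  s4 = 0 | c.(0 | 0) has moves —c→ s7
  s5 = a.0 | (0 | 0) has moves —a→ s7
  s6 = 0 has moves ·
  s7 = 0 | (0 | 0) has moves ·
Reachable graph of Q (8 states):
  t0 = b.(0 + 0 + c.0) + a.a.0 | (c.(0 | 0) + 0) has moves —a→ t1, —b→ t2, —c→ t3
  t1 = a.0 | (c.(0 | 0) + 0) has moves —a→ t4, —c→ t5
  t2 = 0 + 0 + c.0 has moves —c→ t6
  t3 = a.a.0 | (0 | 0) has moves —a→ t5
  t4 = 0 | (c.(0 | 0) + 0) has moves —c→ t7
  t5 = a.0 | (0 | 0) has moves —a→ t7
  t6 = 0 has moves ·
  t7 = 0 | (0 | 0) has moves ·
Coarsest stable partition (strong bisimilarity classes):
  B0 = {s0, t0}
  B1 = {s3, t3}
  B2 = {s5, t5}
  B3 = {s6, s7, t6, t7}
  B4 = {s2, s4, t2, t4}
  B5 = {s1, t1}
s0 ∈ B0, t0 ∈ B0 → same block

P ~ Q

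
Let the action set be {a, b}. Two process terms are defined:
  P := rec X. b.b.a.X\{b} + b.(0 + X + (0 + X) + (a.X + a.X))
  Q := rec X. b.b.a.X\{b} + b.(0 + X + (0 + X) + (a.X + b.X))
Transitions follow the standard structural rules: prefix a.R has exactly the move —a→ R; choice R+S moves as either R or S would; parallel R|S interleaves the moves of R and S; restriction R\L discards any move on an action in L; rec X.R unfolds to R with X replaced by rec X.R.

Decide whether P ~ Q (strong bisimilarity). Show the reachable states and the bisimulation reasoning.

NO

LTS(P): 5 reachable states
  m0 = rec X. b.b.a.X\{b} + b.(0 + X + (0 + X) + (a.X + a.X)) → --b--▸ m1, --b--▸ m2
  m1 = 0 + (rec X. b.b.a.X\{b} + b.(0 + X + (0 + X) + (a.X + a.X))) + (0 + (rec X. b.b.a.X\{b} + b.(0 + X + (0 + X) + (a.X + a.X)))) + (a.(rec X. b.b.a.X\{b} + b.(0 + X + (0 + X) + (a.X + a.X))) + a.(rec X. b.b.a.X\{b} + b.(0 + X + (0 + X) + (a.X + a.X)))) → --a--▸ m0, --b--▸ m1, --b--▸ m2
  m2 = b.a.(rec X. b.b.a.X\{b} + b.(0 + X + (0 + X) + (a.X + a.X)))\{b} → --b--▸ m3
  m3 = a.(rec X. b.b.a.X\{b} + b.(0 + X + (0 + X) + (a.X + a.X)))\{b} → --a--▸ m4
  m4 = (rec X. b.b.a.X\{b} + b.(0 + X + (0 + X) + (a.X + a.X)))\{b} → ·
LTS(Q): 5 reachable states
  n0 = rec X. b.b.a.X\{b} + b.(0 + X + (0 + X) + (a.X + b.X)) → --b--▸ n1, --b--▸ n2
  n1 = 0 + (rec X. b.b.a.X\{b} + b.(0 + X + (0 + X) + (a.X + b.X))) + (0 + (rec X. b.b.a.X\{b} + b.(0 + X + (0 + X) + (a.X + b.X)))) + (a.(rec X. b.b.a.X\{b} + b.(0 + X + (0 + X) + (a.X + b.X))) + b.(rec X. b.b.a.X\{b} + b.(0 + X + (0 + X) + (a.X + b.X)))) → --a--▸ n0, --b--▸ n0, --b--▸ n1, --b--▸ n2
  n2 = b.a.(rec X. b.b.a.X\{b} + b.(0 + X + (0 + X) + (a.X + b.X)))\{b} → --b--▸ n3
  n3 = a.(rec X. b.b.a.X\{b} + b.(0 + X + (0 + X) + (a.X + b.X)))\{b} → --a--▸ n4
  n4 = (rec X. b.b.a.X\{b} + b.(0 + X + (0 + X) + (a.X + b.X)))\{b} → ·
Coarsest stable partition (strong bisimilarity classes):
  B0 = {m0}
  B1 = {m1}
  B2 = {m2, n2}
  B3 = {m3, n3}
  B4 = {m4, n4}
  B5 = {n0}
  B6 = {n1}
m0 ∈ B0, n0 ∈ B5 → different blocks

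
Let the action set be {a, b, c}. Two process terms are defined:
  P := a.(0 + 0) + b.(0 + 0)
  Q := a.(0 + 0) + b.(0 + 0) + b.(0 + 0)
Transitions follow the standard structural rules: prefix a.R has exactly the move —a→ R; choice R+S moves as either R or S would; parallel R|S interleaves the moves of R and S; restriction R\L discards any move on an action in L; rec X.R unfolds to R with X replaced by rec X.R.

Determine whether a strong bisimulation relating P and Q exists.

P's transition system — 2 states:
  p0 = a.(0 + 0) + b.(0 + 0) ⊢ —a→ p1, —b→ p1
  p1 = 0 + 0 ⊢ (no moves)
Q's transition system — 2 states:
  q0 = a.(0 + 0) + b.(0 + 0) + b.(0 + 0) ⊢ —a→ q1, —b→ q1
  q1 = 0 + 0 ⊢ (no moves)
Bisimilarity quotient blocks:
  B0 = {p0, q0}
  B1 = {p1, q1}
p0 ∈ B0, q0 ∈ B0 → same block

YES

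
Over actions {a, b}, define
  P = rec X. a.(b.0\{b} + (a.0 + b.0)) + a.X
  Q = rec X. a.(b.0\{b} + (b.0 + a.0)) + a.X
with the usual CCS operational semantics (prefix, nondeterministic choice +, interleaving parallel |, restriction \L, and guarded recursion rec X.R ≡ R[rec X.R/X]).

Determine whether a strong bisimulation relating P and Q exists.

P ~ Q

Reachable graph of P (4 states):
  s0 = rec X. a.(b.0\{b} + (a.0 + b.0)) + a.X has moves —a→ s0, —a→ s1
  s1 = b.0\{b} + (a.0 + b.0) has moves —a→ s2, —b→ s2, —b→ s3
  s2 = 0 has moves stopped
  s3 = 0\{b} has moves stopped
Reachable graph of Q (4 states):
  t0 = rec X. a.(b.0\{b} + (b.0 + a.0)) + a.X has moves —a→ t0, —a→ t1
  t1 = b.0\{b} + (b.0 + a.0) has moves —a→ t2, —b→ t2, —b→ t3
  t2 = 0 has moves stopped
  t3 = 0\{b} has moves stopped
Coarsest stable partition (strong bisimilarity classes):
  B0 = {s0, t0}
  B1 = {s1, t1}
  B2 = {s2, s3, t2, t3}
s0 ∈ B0, t0 ∈ B0 → same block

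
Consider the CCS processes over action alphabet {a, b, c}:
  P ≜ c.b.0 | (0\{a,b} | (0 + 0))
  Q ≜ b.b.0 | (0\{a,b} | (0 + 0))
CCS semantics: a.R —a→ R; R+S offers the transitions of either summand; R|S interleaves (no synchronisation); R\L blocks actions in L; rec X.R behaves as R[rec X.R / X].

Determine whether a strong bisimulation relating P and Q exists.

not bisimilar

Reachable graph of P (3 states):
  s0 = c.b.0 | (0\{a,b} | (0 + 0)) ⊢ —c→ s1
  s1 = b.0 | (0\{a,b} | (0 + 0)) ⊢ —b→ s2
  s2 = 0 | (0\{a,b} | (0 + 0)) ⊢ (no moves)
Reachable graph of Q (3 states):
  t0 = b.b.0 | (0\{a,b} | (0 + 0)) ⊢ —b→ t1
  t1 = b.0 | (0\{a,b} | (0 + 0)) ⊢ —b→ t2
  t2 = 0 | (0\{a,b} | (0 + 0)) ⊢ (no moves)
Partition-refinement fixed point:
  B0 = {s0}
  B1 = {s1, t1}
  B2 = {s2, t2}
  B3 = {t0}
s0 ∈ B0, t0 ∈ B3 → different blocks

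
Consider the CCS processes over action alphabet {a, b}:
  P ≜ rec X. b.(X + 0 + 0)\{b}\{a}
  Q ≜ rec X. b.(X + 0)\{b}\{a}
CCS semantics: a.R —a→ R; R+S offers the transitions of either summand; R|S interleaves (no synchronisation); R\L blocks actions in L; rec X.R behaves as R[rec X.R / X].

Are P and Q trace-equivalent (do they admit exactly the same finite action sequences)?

traces(P) = traces(Q)

P's transition system — 2 states:
  p0 = rec X. b.(X + 0 + 0)\{b}\{a} | --b--▸ p1
  p1 = ((rec X. b.(X + 0 + 0)\{b}\{a}) + 0 + 0)\{b}\{a} | ∅
Q's transition system — 2 states:
  q0 = rec X. b.(X + 0)\{b}\{a} | --b--▸ q1
  q1 = ((rec X. b.(X + 0)\{b}\{a}) + 0)\{b}\{a} | ∅
Partition-refinement fixed point:
  B0 = {p0, q0}
  B1 = {p1, q1}
p0 ∈ B0, q0 ∈ B0 → same block
Bisimilar ⇒ trace-equivalent.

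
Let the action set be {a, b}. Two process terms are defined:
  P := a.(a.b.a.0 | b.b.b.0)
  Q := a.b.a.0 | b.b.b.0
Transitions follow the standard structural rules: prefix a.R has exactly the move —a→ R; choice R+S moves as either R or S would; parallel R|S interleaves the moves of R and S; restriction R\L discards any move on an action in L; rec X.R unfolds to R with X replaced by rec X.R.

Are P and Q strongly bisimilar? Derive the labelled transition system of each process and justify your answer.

Reachable graph of P (17 states):
  m0 = a.(a.b.a.0 | b.b.b.0) → -a-> m1
  m1 = a.b.a.0 | b.b.b.0 → -a-> m2, -b-> m3
  m2 = b.a.0 | b.b.b.0 → -b-> m4, -b-> m5
  m3 = a.b.a.0 | b.b.0 → -a-> m5, -b-> m6
  m4 = a.0 | b.b.b.0 → -a-> m7, -b-> m8
  m5 = b.a.0 | b.b.0 → -b-> m8, -b-> m9
  m6 = a.b.a.0 | b.0 → -a-> m9, -b-> m10
  m7 = 0 | b.b.b.0 → -b-> m11
  m8 = a.0 | b.b.0 → -a-> m11, -b-> m12
  m9 = b.a.0 | b.0 → -b-> m12, -b-> m13
  m10 = a.b.a.0 | 0 → -a-> m13
  m11 = 0 | b.b.0 → -b-> m14
  m12 = a.0 | b.0 → -a-> m14, -b-> m15
  m13 = b.a.0 | 0 → -b-> m15
  m14 = 0 | b.0 → -b-> m16
  m15 = a.0 | 0 → -a-> m16
  m16 = 0 | 0 → (no moves)
Reachable graph of Q (16 states):
  n0 = a.b.a.0 | b.b.b.0 → -a-> n1, -b-> n2
  n1 = b.a.0 | b.b.b.0 → -b-> n3, -b-> n4
  n2 = a.b.a.0 | b.b.0 → -a-> n4, -b-> n5
  n3 = a.0 | b.b.b.0 → -a-> n6, -b-> n7
  n4 = b.a.0 | b.b.0 → -b-> n7, -b-> n8
  n5 = a.b.a.0 | b.0 → -a-> n8, -b-> n9
  n6 = 0 | b.b.b.0 → -b-> n10
  n7 = a.0 | b.b.0 → -a-> n10, -b-> n11
  n8 = b.a.0 | b.0 → -b-> n11, -b-> n12
  n9 = a.b.a.0 | 0 → -a-> n12
  n10 = 0 | b.b.0 → -b-> n13
  n11 = a.0 | b.0 → -a-> n13, -b-> n14
  n12 = b.a.0 | 0 → -b-> n14
  n13 = 0 | b.0 → -b-> n15
  n14 = a.0 | 0 → -a-> n15
  n15 = 0 | 0 → (no moves)
Bisimilarity quotient blocks:
  B0 = {m0}
  B1 = {m1, n0}
  B2 = {m2, n1}
  B3 = {m4, n3}
  B4 = {m8, n7}
  B5 = {m11, n10}
  B6 = {m14, n13}
  B7 = {m16, n15}
  B8 = {m12, n11}
  B9 = {m15, n14}
  B10 = {m7, n6}
  B11 = {m5, n4}
  B12 = {m9, n8}
  B13 = {m13, n12}
  B14 = {m3, n2}
  B15 = {m6, n5}
  B16 = {m10, n9}
m0 ∈ B0, n0 ∈ B1 → different blocks

not bisimilar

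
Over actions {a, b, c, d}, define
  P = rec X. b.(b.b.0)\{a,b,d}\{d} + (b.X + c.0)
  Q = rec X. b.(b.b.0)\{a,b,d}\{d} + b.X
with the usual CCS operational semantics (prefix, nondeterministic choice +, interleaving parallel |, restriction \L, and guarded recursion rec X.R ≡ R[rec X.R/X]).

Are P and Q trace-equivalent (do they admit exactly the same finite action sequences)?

traces(P) ≠ traces(Q) — witness ⟨c⟩

P's transition system — 3 states:
  s0 = rec X. b.(b.b.0)\{a,b,d}\{d} + (b.X + c.0) has moves --b--▸ s0, --b--▸ s1, --c--▸ s2
  s1 = (b.b.0)\{a,b,d}\{d} has moves ∅
  s2 = 0 has moves ∅
Q's transition system — 2 states:
  t0 = rec X. b.(b.b.0)\{a,b,d}\{d} + b.X has moves --b--▸ t0, --b--▸ t1
  t1 = (b.b.0)\{a,b,d}\{d} has moves ∅
Run σ = ⟨c⟩ on P: start {s0}
  step 1 (c): {s2}
  — P admits the full trace.
Run σ = ⟨c⟩ on Q: start {t0}
  step 1 (c): ∅ (Q stuck)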